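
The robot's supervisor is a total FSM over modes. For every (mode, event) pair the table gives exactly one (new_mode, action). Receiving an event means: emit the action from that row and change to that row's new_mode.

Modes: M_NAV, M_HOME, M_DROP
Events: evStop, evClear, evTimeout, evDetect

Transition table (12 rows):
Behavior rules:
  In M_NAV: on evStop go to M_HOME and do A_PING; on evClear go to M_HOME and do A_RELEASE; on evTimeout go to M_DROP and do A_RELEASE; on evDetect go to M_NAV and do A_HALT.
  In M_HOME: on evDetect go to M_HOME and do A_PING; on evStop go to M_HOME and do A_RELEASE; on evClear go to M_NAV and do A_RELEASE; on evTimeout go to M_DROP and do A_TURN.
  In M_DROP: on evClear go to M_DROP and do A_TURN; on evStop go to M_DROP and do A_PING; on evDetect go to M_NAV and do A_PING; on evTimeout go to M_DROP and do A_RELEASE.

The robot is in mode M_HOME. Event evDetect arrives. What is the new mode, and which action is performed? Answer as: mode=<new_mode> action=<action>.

current mode = M_HOME; filter table to that mode:
  (M_HOME, evDetect) → (M_HOME, A_PING)  ← event matches
  (M_HOME, evStop) → (M_HOME, A_RELEASE)
  (M_HOME, evClear) → (M_NAV, A_RELEASE)
  (M_HOME, evTimeout) → (M_DROP, A_TURN)
event = evDetect selects (M_HOME, A_PING)

mode=M_HOME action=A_PING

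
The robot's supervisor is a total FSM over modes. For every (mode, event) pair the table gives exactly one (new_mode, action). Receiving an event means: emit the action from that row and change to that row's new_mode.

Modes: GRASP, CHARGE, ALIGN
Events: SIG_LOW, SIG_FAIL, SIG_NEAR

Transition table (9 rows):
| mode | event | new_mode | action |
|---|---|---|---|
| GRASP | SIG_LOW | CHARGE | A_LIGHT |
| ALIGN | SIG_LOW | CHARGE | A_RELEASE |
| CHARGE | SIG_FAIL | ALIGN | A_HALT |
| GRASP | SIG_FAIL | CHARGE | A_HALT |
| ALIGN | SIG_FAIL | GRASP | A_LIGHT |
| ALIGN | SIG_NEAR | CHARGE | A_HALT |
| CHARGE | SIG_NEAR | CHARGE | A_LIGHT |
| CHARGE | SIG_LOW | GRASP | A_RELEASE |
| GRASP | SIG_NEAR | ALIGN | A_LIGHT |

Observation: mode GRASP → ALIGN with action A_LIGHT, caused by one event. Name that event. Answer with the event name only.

SIG_NEAR

try SIG_LOW: (GRASP, SIG_LOW) → (CHARGE, A_LIGHT)
try SIG_FAIL: (GRASP, SIG_FAIL) → (CHARGE, A_HALT)
try SIG_NEAR: (GRASP, SIG_NEAR) → (ALIGN, A_LIGHT)  ← matches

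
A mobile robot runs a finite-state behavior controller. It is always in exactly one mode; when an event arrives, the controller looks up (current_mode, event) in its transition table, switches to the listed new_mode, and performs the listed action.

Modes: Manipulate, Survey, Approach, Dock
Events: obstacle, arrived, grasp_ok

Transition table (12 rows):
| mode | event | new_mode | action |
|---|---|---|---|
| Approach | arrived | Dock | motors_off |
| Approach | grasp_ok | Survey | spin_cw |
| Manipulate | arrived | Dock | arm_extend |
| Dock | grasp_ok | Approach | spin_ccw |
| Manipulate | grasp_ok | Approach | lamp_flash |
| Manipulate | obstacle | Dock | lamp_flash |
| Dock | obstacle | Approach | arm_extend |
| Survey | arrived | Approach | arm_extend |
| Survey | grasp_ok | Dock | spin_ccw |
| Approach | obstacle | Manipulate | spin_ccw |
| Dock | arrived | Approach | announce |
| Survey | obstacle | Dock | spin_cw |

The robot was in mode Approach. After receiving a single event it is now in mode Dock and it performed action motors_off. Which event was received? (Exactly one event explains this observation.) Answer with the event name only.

try obstacle: (Approach, obstacle) → (Manipulate, spin_ccw)
try arrived: (Approach, arrived) → (Dock, motors_off)  ← matches
try grasp_ok: (Approach, grasp_ok) → (Survey, spin_cw)

arrived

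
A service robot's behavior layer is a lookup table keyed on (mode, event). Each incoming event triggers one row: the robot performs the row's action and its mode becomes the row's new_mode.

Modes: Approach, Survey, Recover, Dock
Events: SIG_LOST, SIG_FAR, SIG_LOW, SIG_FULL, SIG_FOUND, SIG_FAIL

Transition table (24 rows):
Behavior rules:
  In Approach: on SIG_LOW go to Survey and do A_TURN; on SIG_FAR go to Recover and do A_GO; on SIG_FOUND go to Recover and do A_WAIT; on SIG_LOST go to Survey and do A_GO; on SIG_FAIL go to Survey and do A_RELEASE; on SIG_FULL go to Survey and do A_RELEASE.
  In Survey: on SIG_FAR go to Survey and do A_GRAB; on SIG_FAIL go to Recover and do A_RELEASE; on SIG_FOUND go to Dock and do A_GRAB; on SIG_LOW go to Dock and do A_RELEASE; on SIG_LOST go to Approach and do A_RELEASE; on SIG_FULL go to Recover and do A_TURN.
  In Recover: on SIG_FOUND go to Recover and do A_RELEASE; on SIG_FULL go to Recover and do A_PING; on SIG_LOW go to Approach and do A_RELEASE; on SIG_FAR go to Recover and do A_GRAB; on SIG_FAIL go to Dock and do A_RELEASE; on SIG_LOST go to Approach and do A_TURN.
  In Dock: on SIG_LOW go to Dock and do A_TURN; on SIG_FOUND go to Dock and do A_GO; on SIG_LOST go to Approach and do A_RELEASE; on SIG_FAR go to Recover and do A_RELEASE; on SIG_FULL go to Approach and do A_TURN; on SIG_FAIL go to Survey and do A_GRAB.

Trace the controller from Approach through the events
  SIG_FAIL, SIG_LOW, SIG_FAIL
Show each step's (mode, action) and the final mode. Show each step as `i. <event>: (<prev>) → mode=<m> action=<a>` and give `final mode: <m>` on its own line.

final mode: Survey

1. SIG_FAIL: (Approach) → mode=Survey action=A_RELEASE
2. SIG_LOW: (Survey) → mode=Dock action=A_RELEASE
3. SIG_FAIL: (Dock) → mode=Survey action=A_GRAB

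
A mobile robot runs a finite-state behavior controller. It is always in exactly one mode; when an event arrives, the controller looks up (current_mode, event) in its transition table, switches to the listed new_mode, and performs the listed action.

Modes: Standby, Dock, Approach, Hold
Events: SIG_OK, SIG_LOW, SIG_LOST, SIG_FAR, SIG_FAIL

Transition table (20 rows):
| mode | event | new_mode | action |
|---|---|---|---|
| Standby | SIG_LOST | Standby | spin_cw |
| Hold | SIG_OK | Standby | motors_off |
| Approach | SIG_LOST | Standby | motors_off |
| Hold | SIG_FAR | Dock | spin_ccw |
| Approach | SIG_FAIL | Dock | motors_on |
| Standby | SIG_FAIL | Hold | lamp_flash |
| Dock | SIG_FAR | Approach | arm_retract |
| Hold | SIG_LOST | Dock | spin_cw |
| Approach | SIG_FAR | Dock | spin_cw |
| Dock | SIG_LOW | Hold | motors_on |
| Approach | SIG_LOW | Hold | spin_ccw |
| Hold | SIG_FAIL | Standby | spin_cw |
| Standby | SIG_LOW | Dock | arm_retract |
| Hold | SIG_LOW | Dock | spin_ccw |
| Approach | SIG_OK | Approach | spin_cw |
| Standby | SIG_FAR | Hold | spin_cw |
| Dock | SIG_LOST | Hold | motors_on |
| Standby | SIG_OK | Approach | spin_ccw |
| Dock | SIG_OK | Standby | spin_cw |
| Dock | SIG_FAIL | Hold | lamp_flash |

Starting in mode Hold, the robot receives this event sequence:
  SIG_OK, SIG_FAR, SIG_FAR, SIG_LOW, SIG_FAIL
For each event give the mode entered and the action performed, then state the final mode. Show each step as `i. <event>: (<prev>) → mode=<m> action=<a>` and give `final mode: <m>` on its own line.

1. SIG_OK: (Hold) → mode=Standby action=motors_off
2. SIG_FAR: (Standby) → mode=Hold action=spin_cw
3. SIG_FAR: (Hold) → mode=Dock action=spin_ccw
4. SIG_LOW: (Dock) → mode=Hold action=motors_on
5. SIG_FAIL: (Hold) → mode=Standby action=spin_cw

final mode: Standby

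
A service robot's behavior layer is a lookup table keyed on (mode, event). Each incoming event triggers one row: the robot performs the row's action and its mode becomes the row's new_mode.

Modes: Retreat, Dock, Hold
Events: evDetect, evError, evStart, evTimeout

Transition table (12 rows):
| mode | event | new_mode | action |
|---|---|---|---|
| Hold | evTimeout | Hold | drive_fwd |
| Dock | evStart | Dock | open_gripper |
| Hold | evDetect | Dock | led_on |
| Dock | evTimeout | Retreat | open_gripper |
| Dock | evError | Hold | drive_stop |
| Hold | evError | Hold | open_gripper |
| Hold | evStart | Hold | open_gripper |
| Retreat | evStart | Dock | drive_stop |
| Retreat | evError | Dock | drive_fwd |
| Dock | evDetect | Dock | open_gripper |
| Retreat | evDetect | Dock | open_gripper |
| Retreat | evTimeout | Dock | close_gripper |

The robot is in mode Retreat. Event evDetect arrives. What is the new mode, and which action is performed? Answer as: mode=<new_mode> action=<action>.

mode=Dock action=open_gripper

current mode = Retreat; filter table to that mode:
  (Retreat, evStart) → (Dock, drive_stop)
  (Retreat, evError) → (Dock, drive_fwd)
  (Retreat, evDetect) → (Dock, open_gripper)  ← event matches
  (Retreat, evTimeout) → (Dock, close_gripper)
event = evDetect selects (Dock, open_gripper)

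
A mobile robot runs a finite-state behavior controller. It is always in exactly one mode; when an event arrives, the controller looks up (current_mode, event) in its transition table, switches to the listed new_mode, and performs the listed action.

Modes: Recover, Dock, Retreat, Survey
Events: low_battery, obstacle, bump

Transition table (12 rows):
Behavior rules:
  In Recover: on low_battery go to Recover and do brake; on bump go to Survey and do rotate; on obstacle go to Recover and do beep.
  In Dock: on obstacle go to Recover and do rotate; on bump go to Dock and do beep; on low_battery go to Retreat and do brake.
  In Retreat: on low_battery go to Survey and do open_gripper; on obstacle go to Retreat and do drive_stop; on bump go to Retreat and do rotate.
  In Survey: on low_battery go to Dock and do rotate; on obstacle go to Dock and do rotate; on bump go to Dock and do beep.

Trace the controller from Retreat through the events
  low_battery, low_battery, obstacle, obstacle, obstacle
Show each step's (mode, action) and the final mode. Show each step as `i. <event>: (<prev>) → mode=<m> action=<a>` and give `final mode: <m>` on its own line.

1. low_battery: (Retreat) → mode=Survey action=open_gripper
2. low_battery: (Survey) → mode=Dock action=rotate
3. obstacle: (Dock) → mode=Recover action=rotate
4. obstacle: (Recover) → mode=Recover action=beep
5. obstacle: (Recover) → mode=Recover action=beep

final mode: Recover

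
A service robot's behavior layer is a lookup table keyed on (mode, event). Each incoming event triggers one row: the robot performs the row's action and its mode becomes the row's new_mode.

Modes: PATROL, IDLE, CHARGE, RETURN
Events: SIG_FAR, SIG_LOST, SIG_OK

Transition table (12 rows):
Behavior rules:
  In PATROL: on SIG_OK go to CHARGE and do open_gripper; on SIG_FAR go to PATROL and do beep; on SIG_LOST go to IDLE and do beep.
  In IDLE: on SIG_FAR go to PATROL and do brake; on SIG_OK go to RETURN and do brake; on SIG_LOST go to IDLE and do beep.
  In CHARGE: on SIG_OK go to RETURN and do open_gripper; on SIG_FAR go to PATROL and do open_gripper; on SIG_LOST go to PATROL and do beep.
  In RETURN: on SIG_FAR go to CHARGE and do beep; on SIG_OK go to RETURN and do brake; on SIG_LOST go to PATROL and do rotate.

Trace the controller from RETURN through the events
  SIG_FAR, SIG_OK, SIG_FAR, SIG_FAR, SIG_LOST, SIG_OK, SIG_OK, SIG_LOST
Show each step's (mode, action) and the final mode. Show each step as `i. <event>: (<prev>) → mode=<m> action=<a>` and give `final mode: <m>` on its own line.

final mode: PATROL

1. SIG_FAR: (RETURN) → mode=CHARGE action=beep
2. SIG_OK: (CHARGE) → mode=RETURN action=open_gripper
3. SIG_FAR: (RETURN) → mode=CHARGE action=beep
4. SIG_FAR: (CHARGE) → mode=PATROL action=open_gripper
5. SIG_LOST: (PATROL) → mode=IDLE action=beep
6. SIG_OK: (IDLE) → mode=RETURN action=brake
7. SIG_OK: (RETURN) → mode=RETURN action=brake
8. SIG_LOST: (RETURN) → mode=PATROL action=rotate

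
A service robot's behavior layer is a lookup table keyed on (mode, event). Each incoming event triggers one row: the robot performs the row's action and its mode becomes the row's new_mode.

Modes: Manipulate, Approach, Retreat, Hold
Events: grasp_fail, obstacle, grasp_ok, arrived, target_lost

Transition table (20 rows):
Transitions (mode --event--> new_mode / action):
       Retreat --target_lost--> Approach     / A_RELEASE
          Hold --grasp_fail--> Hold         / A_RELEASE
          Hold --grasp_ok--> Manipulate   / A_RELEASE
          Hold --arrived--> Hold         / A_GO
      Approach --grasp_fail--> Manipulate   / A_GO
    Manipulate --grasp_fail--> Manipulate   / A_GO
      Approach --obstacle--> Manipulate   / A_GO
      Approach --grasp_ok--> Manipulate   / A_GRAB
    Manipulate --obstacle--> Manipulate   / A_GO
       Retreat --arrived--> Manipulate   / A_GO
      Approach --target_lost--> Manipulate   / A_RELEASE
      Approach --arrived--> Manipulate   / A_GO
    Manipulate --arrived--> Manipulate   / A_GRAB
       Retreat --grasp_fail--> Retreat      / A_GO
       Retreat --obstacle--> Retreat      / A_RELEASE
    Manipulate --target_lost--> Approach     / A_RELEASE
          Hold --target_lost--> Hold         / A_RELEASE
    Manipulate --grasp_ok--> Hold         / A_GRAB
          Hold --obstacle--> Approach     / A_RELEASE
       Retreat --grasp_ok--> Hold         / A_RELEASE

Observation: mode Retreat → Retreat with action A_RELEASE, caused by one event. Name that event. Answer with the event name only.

obstacle

try grasp_fail: (Retreat, grasp_fail) → (Retreat, A_GO)
try obstacle: (Retreat, obstacle) → (Retreat, A_RELEASE)  ← matches
try grasp_ok: (Retreat, grasp_ok) → (Hold, A_RELEASE)
try arrived: (Retreat, arrived) → (Manipulate, A_GO)
try target_lost: (Retreat, target_lost) → (Approach, A_RELEASE)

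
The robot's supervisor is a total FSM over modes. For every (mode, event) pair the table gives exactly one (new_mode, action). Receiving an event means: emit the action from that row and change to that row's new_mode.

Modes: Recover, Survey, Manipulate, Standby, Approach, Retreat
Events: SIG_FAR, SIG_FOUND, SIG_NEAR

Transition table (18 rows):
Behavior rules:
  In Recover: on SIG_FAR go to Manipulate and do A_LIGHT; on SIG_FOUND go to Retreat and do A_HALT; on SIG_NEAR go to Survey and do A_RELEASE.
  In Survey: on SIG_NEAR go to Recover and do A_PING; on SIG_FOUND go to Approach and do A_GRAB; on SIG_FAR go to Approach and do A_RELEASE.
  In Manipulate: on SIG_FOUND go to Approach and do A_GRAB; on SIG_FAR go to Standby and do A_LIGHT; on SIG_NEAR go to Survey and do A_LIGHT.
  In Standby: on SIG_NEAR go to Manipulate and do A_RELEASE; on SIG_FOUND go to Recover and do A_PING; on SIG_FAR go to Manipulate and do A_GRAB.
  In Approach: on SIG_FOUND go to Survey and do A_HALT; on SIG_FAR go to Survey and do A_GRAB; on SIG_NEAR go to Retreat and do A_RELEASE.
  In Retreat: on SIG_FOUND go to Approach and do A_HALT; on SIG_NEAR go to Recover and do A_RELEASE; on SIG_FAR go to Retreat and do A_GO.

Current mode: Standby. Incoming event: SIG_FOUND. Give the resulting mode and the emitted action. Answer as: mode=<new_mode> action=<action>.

mode=Recover action=A_PING

current mode = Standby; filter table to that mode:
  (Standby, SIG_NEAR) → (Manipulate, A_RELEASE)
  (Standby, SIG_FOUND) → (Recover, A_PING)  ← event matches
  (Standby, SIG_FAR) → (Manipulate, A_GRAB)
event = SIG_FOUND selects (Recover, A_PING)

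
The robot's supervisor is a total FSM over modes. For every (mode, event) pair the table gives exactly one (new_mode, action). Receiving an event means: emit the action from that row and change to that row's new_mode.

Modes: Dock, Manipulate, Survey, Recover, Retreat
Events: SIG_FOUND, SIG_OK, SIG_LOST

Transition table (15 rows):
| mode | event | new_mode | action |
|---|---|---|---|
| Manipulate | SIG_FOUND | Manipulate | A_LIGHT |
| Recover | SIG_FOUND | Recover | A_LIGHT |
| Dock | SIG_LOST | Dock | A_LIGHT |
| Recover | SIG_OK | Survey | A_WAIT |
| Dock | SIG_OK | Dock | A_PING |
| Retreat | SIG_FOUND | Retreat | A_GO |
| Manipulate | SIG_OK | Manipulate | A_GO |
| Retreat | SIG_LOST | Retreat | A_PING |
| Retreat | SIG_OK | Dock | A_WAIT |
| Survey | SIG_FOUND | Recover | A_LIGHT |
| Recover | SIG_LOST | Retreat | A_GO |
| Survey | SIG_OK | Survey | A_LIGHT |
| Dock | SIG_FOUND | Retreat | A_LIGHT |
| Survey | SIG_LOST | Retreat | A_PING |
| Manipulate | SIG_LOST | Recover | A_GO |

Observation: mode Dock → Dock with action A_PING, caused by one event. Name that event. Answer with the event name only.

SIG_OK

try SIG_FOUND: (Dock, SIG_FOUND) → (Retreat, A_LIGHT)
try SIG_OK: (Dock, SIG_OK) → (Dock, A_PING)  ← matches
try SIG_LOST: (Dock, SIG_LOST) → (Dock, A_LIGHT)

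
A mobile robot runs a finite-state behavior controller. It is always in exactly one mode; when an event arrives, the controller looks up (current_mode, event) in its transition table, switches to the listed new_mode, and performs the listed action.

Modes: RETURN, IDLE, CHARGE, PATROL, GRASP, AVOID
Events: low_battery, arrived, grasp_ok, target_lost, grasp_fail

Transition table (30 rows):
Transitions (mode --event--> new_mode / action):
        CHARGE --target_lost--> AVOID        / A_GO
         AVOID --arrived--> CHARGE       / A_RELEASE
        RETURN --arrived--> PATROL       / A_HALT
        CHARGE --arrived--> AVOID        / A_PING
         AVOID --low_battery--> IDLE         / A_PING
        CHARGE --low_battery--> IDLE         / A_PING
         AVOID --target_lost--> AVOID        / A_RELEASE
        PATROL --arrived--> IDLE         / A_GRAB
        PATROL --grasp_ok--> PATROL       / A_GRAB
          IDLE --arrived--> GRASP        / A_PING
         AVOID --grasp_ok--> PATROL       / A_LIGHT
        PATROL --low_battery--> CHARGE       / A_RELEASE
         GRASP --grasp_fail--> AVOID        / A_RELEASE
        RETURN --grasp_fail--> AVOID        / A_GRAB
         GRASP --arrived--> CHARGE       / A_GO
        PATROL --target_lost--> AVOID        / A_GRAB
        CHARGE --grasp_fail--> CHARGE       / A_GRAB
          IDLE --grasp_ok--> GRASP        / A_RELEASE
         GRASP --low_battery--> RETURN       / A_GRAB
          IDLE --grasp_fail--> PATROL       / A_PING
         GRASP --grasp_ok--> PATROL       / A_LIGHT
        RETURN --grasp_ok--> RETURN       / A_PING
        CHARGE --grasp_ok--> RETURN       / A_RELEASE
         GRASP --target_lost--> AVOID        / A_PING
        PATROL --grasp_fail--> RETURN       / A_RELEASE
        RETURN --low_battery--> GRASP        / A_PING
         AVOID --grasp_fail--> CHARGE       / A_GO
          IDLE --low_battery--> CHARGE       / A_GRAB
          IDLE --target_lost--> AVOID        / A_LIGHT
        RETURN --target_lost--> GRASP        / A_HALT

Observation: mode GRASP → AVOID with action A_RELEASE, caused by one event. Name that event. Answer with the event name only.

try low_battery: (GRASP, low_battery) → (RETURN, A_GRAB)
try arrived: (GRASP, arrived) → (CHARGE, A_GO)
try grasp_ok: (GRASP, grasp_ok) → (PATROL, A_LIGHT)
try target_lost: (GRASP, target_lost) → (AVOID, A_PING)
try grasp_fail: (GRASP, grasp_fail) → (AVOID, A_RELEASE)  ← matches

grasp_fail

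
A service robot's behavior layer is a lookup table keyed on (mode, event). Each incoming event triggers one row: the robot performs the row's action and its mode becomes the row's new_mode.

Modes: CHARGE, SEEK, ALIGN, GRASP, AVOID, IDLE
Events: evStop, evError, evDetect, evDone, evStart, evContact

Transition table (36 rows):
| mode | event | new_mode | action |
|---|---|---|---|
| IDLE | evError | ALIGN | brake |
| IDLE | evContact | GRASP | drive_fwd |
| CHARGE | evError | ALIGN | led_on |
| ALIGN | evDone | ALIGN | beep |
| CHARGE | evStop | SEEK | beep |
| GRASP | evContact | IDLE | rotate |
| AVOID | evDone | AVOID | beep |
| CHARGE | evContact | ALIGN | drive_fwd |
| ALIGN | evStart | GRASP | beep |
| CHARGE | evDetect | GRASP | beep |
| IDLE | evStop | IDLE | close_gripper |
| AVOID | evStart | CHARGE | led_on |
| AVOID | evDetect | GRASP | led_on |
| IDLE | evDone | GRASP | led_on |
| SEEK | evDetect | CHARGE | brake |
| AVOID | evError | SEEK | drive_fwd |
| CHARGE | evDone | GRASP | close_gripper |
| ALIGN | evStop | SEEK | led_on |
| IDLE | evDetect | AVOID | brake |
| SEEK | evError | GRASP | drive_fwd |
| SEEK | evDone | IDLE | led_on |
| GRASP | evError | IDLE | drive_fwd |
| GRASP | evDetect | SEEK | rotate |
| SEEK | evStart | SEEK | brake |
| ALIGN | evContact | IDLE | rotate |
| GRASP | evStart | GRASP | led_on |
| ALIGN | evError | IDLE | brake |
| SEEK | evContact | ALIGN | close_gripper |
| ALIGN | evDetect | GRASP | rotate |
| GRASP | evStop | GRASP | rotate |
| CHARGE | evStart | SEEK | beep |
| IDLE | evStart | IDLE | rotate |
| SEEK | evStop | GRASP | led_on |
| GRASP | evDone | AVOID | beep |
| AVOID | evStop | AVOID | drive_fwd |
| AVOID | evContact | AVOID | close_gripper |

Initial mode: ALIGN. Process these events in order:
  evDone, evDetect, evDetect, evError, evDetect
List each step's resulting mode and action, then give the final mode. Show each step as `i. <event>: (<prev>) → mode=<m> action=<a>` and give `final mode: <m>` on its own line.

final mode: SEEK

1. evDone: (ALIGN) → mode=ALIGN action=beep
2. evDetect: (ALIGN) → mode=GRASP action=rotate
3. evDetect: (GRASP) → mode=SEEK action=rotate
4. evError: (SEEK) → mode=GRASP action=drive_fwd
5. evDetect: (GRASP) → mode=SEEK action=rotate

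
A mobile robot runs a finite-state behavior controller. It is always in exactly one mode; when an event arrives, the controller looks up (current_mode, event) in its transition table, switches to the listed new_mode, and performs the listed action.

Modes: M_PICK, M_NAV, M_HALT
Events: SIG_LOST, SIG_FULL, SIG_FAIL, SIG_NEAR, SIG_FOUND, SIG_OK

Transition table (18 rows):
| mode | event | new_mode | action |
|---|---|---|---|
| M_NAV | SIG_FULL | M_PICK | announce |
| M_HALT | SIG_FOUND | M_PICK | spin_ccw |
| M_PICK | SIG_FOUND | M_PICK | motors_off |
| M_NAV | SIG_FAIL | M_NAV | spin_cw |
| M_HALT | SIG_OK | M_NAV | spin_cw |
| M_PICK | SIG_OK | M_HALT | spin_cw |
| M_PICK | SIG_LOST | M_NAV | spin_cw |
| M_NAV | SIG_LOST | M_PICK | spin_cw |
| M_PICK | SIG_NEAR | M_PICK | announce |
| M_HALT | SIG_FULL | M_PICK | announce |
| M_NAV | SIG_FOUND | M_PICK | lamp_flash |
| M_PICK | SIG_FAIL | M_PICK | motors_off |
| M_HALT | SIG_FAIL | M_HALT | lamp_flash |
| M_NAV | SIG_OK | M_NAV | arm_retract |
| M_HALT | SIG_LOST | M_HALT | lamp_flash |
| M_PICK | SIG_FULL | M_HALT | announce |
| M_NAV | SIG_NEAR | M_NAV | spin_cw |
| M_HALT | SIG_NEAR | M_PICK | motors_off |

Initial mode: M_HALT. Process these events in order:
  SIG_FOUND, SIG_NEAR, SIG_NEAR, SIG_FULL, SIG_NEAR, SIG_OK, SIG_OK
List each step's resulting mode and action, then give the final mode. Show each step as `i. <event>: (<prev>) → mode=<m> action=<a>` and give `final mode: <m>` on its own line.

final mode: M_NAV

1. SIG_FOUND: (M_HALT) → mode=M_PICK action=spin_ccw
2. SIG_NEAR: (M_PICK) → mode=M_PICK action=announce
3. SIG_NEAR: (M_PICK) → mode=M_PICK action=announce
4. SIG_FULL: (M_PICK) → mode=M_HALT action=announce
5. SIG_NEAR: (M_HALT) → mode=M_PICK action=motors_off
6. SIG_OK: (M_PICK) → mode=M_HALT action=spin_cw
7. SIG_OK: (M_HALT) → mode=M_NAV action=spin_cw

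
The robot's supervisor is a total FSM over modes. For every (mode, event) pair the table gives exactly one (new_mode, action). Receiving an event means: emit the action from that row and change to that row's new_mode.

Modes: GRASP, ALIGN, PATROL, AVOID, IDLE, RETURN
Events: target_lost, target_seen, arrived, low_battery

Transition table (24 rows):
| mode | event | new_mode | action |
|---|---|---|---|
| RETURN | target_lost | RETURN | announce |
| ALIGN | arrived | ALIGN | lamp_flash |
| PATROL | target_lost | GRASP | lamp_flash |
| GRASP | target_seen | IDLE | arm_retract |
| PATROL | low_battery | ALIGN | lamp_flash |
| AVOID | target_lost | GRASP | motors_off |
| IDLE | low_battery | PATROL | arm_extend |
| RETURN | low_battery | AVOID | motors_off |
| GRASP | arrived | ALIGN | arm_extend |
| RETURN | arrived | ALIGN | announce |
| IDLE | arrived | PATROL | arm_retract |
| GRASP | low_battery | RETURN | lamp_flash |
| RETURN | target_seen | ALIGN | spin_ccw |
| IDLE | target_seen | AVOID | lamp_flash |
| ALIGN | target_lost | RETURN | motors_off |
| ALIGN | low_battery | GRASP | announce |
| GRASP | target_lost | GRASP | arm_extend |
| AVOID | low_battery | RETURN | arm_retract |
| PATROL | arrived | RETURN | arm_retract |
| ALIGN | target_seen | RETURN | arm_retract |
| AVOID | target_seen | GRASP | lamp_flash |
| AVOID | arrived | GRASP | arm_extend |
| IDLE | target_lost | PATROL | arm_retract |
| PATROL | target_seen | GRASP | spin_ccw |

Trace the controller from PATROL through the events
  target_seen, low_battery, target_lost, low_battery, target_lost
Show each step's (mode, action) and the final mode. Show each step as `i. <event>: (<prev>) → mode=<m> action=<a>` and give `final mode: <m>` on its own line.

final mode: GRASP

1. target_seen: (PATROL) → mode=GRASP action=spin_ccw
2. low_battery: (GRASP) → mode=RETURN action=lamp_flash
3. target_lost: (RETURN) → mode=RETURN action=announce
4. low_battery: (RETURN) → mode=AVOID action=motors_off
5. target_lost: (AVOID) → mode=GRASP action=motors_off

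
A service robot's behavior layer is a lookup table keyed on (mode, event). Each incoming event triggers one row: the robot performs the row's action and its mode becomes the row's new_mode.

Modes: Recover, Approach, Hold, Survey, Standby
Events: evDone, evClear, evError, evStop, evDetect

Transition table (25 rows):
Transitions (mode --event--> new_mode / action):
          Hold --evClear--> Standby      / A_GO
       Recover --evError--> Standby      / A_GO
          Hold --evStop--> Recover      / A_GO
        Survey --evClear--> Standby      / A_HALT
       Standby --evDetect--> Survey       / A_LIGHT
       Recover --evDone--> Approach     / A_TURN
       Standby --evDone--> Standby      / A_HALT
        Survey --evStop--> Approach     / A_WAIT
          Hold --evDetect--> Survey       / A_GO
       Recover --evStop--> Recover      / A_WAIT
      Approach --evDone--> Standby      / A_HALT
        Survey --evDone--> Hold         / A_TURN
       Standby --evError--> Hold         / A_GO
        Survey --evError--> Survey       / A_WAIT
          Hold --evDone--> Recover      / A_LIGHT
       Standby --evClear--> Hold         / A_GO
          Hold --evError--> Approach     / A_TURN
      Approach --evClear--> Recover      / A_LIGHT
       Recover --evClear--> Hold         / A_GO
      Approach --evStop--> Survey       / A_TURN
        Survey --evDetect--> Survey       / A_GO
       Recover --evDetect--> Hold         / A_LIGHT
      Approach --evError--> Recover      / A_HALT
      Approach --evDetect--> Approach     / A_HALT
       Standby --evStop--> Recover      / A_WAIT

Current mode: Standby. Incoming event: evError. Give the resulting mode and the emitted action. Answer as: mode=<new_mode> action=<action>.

mode=Hold action=A_GO

current mode = Standby; filter table to that mode:
  (Standby, evDetect) → (Survey, A_LIGHT)
  (Standby, evDone) → (Standby, A_HALT)
  (Standby, evError) → (Hold, A_GO)  ← event matches
  (Standby, evClear) → (Hold, A_GO)
  (Standby, evStop) → (Recover, A_WAIT)
event = evError selects (Hold, A_GO)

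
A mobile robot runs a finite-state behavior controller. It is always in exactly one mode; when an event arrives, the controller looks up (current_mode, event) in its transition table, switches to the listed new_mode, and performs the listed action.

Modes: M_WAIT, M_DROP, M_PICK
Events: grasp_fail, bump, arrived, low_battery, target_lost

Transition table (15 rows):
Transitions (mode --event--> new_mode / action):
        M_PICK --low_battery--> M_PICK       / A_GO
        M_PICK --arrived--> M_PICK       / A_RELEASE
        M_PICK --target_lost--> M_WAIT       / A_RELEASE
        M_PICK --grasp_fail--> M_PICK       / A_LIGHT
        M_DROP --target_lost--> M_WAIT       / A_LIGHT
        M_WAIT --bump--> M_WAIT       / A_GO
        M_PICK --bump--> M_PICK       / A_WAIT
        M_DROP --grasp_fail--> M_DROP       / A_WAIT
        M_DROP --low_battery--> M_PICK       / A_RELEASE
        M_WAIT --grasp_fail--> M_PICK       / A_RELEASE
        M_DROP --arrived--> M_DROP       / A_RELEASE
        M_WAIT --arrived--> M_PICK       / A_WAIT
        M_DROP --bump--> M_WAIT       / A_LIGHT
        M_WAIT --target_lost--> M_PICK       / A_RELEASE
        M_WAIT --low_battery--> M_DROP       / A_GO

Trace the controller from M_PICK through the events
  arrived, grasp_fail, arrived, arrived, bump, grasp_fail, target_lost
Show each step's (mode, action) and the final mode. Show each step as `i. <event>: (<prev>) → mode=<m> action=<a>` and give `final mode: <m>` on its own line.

1. arrived: (M_PICK) → mode=M_PICK action=A_RELEASE
2. grasp_fail: (M_PICK) → mode=M_PICK action=A_LIGHT
3. arrived: (M_PICK) → mode=M_PICK action=A_RELEASE
4. arrived: (M_PICK) → mode=M_PICK action=A_RELEASE
5. bump: (M_PICK) → mode=M_PICK action=A_WAIT
6. grasp_fail: (M_PICK) → mode=M_PICK action=A_LIGHT
7. target_lost: (M_PICK) → mode=M_WAIT action=A_RELEASE

final mode: M_WAIT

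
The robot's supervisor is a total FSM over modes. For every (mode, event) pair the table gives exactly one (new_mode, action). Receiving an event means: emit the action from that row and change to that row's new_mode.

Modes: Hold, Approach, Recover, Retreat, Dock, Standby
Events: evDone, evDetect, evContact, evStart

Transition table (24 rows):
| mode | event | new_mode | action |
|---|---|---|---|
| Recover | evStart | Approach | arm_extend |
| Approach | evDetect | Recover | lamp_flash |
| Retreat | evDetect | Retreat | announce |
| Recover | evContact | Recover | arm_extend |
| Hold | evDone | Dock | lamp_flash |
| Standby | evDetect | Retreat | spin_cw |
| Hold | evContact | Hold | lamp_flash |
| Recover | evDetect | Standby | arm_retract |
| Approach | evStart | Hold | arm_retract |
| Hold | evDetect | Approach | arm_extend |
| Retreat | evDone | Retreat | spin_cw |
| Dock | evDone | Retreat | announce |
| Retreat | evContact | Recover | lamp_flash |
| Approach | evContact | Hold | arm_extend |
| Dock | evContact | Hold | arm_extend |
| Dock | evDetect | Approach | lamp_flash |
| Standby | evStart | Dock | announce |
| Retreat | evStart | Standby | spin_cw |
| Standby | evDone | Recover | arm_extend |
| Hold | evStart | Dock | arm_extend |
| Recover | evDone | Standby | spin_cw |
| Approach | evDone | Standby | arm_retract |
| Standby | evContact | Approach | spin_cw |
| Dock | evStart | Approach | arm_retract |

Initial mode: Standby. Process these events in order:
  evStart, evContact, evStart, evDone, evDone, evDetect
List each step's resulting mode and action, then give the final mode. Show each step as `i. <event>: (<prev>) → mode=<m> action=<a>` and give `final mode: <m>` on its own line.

final mode: Retreat

1. evStart: (Standby) → mode=Dock action=announce
2. evContact: (Dock) → mode=Hold action=arm_extend
3. evStart: (Hold) → mode=Dock action=arm_extend
4. evDone: (Dock) → mode=Retreat action=announce
5. evDone: (Retreat) → mode=Retreat action=spin_cw
6. evDetect: (Retreat) → mode=Retreat action=announce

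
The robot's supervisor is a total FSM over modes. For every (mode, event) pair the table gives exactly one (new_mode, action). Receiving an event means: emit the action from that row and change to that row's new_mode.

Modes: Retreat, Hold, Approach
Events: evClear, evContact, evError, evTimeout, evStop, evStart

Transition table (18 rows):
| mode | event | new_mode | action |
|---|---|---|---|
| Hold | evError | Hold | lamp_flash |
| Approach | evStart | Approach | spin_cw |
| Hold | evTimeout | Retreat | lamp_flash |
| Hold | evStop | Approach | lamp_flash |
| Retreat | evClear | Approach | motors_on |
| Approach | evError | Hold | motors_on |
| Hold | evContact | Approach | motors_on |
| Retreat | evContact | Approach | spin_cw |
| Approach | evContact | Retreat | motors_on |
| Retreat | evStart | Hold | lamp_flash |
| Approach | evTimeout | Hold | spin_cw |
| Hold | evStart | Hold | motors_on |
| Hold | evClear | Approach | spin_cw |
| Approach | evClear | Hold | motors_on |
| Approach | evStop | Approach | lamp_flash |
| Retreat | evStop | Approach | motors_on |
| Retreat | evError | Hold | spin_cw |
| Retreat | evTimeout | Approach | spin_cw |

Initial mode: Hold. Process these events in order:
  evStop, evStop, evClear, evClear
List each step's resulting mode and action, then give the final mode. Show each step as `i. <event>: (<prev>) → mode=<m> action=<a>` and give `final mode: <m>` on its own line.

final mode: Approach

1. evStop: (Hold) → mode=Approach action=lamp_flash
2. evStop: (Approach) → mode=Approach action=lamp_flash
3. evClear: (Approach) → mode=Hold action=motors_on
4. evClear: (Hold) → mode=Approach action=spin_cw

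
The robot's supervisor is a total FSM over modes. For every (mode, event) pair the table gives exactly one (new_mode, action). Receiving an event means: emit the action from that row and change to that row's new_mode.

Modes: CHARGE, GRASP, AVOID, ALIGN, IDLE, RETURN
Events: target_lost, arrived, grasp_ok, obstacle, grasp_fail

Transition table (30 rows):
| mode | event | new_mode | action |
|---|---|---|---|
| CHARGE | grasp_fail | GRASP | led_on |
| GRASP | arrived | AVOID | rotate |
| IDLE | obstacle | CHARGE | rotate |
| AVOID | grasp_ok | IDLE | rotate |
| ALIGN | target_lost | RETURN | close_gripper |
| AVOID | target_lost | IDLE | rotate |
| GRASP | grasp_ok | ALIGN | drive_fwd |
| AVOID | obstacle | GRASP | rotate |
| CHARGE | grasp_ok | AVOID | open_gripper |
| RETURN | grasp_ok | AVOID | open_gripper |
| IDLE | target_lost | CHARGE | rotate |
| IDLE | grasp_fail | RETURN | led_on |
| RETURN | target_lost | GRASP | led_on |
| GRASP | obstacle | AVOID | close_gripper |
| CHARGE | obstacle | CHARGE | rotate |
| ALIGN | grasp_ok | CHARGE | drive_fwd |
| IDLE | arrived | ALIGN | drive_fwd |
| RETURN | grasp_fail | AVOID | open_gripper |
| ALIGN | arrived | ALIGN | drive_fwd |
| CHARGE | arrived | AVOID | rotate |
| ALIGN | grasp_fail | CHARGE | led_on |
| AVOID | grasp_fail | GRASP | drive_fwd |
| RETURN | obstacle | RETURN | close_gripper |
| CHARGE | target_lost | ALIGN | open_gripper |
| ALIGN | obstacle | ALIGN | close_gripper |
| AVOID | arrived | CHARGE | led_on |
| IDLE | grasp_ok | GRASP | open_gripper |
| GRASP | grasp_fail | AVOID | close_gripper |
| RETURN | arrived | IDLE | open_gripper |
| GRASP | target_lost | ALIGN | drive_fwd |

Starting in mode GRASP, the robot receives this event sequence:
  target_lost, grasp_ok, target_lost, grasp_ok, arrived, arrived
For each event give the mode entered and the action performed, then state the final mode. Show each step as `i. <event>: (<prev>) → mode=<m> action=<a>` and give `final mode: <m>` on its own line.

final mode: CHARGE

1. target_lost: (GRASP) → mode=ALIGN action=drive_fwd
2. grasp_ok: (ALIGN) → mode=CHARGE action=drive_fwd
3. target_lost: (CHARGE) → mode=ALIGN action=open_gripper
4. grasp_ok: (ALIGN) → mode=CHARGE action=drive_fwd
5. arrived: (CHARGE) → mode=AVOID action=rotate
6. arrived: (AVOID) → mode=CHARGE action=led_on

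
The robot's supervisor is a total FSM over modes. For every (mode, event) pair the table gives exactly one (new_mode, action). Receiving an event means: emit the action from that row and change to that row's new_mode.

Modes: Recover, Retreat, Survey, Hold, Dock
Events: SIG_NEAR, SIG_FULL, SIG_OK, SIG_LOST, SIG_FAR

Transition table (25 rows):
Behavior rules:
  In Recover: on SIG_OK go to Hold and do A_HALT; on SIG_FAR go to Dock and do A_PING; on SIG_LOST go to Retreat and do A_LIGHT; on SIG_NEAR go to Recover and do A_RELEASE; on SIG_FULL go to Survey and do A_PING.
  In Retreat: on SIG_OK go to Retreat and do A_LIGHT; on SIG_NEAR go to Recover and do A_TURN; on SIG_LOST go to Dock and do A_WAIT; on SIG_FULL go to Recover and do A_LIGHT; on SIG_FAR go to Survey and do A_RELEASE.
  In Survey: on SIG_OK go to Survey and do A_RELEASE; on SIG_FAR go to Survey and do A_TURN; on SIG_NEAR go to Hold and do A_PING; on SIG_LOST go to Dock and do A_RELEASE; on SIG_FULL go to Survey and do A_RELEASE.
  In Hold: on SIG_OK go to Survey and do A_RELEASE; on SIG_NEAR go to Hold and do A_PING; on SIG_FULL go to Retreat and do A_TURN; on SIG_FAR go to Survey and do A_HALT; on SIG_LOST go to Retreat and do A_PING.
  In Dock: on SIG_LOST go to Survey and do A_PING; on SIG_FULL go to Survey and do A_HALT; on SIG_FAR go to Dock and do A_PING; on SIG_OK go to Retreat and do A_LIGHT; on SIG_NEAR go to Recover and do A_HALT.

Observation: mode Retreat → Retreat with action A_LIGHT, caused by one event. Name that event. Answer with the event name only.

SIG_OK

try SIG_NEAR: (Retreat, SIG_NEAR) → (Recover, A_TURN)
try SIG_FULL: (Retreat, SIG_FULL) → (Recover, A_LIGHT)
try SIG_OK: (Retreat, SIG_OK) → (Retreat, A_LIGHT)  ← matches
try SIG_LOST: (Retreat, SIG_LOST) → (Dock, A_WAIT)
try SIG_FAR: (Retreat, SIG_FAR) → (Survey, A_RELEASE)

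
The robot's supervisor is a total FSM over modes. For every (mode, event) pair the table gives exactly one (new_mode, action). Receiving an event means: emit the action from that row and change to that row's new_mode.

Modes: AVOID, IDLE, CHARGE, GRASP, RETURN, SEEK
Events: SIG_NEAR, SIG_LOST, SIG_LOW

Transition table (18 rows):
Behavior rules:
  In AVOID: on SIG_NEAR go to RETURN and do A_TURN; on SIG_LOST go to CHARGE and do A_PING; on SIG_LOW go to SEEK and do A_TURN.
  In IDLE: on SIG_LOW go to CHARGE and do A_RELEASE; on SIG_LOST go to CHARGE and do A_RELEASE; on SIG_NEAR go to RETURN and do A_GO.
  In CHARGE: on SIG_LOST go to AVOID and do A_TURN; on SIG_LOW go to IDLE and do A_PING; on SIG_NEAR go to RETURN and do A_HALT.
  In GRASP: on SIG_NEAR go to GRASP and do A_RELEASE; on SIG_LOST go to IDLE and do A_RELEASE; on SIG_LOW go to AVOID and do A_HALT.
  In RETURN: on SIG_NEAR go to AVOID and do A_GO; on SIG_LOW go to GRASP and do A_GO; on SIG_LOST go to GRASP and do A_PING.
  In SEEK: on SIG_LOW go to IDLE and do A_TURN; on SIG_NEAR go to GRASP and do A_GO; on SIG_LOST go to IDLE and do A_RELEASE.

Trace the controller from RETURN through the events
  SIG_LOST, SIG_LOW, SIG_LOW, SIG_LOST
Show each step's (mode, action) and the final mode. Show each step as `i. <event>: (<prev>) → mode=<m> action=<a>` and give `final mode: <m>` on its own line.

1. SIG_LOST: (RETURN) → mode=GRASP action=A_PING
2. SIG_LOW: (GRASP) → mode=AVOID action=A_HALT
3. SIG_LOW: (AVOID) → mode=SEEK action=A_TURN
4. SIG_LOST: (SEEK) → mode=IDLE action=A_RELEASE

final mode: IDLE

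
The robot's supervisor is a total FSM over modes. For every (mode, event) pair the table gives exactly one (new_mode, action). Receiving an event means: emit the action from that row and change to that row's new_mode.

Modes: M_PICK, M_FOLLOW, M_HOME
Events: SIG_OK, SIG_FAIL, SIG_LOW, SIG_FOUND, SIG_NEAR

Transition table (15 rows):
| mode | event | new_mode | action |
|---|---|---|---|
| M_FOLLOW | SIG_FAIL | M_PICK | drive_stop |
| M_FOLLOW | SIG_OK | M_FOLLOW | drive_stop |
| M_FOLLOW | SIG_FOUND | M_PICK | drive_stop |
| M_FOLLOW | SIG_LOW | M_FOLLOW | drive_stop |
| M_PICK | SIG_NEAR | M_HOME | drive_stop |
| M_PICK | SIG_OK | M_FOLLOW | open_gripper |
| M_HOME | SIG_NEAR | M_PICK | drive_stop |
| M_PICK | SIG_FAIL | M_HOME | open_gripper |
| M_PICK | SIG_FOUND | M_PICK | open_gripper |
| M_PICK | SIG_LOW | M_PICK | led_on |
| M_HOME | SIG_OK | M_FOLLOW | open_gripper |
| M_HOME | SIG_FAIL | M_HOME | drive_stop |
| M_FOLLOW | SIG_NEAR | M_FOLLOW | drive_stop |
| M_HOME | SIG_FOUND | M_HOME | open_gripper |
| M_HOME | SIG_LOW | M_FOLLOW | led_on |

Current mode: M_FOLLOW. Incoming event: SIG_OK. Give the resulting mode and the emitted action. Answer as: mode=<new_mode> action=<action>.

mode=M_FOLLOW action=drive_stop

current mode = M_FOLLOW; filter table to that mode:
  (M_FOLLOW, SIG_FAIL) → (M_PICK, drive_stop)
  (M_FOLLOW, SIG_OK) → (M_FOLLOW, drive_stop)  ← event matches
  (M_FOLLOW, SIG_FOUND) → (M_PICK, drive_stop)
  (M_FOLLOW, SIG_LOW) → (M_FOLLOW, drive_stop)
  (M_FOLLOW, SIG_NEAR) → (M_FOLLOW, drive_stop)
event = SIG_OK selects (M_FOLLOW, drive_stop)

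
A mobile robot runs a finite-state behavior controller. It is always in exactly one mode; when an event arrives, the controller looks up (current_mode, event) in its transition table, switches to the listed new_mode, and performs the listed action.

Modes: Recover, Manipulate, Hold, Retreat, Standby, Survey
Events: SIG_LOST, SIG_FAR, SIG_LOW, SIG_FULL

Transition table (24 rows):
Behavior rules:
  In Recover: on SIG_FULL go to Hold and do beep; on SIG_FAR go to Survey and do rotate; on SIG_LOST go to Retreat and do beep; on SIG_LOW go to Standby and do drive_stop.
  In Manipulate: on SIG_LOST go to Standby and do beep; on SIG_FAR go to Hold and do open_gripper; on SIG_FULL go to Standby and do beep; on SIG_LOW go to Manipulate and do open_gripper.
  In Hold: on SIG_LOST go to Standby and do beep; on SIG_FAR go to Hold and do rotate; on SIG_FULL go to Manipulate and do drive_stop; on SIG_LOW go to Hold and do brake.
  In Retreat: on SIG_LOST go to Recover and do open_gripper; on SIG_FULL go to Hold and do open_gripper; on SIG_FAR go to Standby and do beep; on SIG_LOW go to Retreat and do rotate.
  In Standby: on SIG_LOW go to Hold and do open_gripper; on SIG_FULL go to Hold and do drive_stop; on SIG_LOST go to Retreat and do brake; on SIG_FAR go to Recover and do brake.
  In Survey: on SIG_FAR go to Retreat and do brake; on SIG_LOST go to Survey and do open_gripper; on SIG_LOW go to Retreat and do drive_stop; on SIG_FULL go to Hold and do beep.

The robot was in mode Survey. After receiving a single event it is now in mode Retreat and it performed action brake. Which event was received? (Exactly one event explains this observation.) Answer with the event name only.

SIG_FAR

try SIG_LOST: (Survey, SIG_LOST) → (Survey, open_gripper)
try SIG_FAR: (Survey, SIG_FAR) → (Retreat, brake)  ← matches
try SIG_LOW: (Survey, SIG_LOW) → (Retreat, drive_stop)
try SIG_FULL: (Survey, SIG_FULL) → (Hold, beep)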